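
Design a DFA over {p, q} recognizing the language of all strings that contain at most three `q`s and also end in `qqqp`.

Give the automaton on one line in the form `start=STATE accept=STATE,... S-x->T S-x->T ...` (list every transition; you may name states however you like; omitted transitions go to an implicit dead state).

start=S0 accept=S9 S0-p->S0 S0-q->S1 S1-p->S2 S1-q->S3 S2-p->S2 S2-q->S4 S3-p->S5 S3-q->S6 S4-p->S5 S4-q->S7 S5-p->S5 S5-q->S8 S6-p->S9 S6-q->S10 S7-p->S11 S7-q->S10 S8-p->S11 S8-q->S12 S9-p->S11 S9-q->S13 S10-p->S14 S10-q->S10 S11-p->S11 S11-q->S13 S12-p->S15 S12-q->S10 S13-p->S15 S13-q->S12 S14-p->S15 S14-q->S13 S15-p->S15 S15-q->S13

Run two small machines in parallel and take their product. The first has 5 states tracking the count of `q`s, saturating at 4; the second has 5 states tracking how much of the suffix `qqqp` has currently been matched. A product state is a pair (one from each), accepting exactly when both do.
16 states suffice.
          p    q  
>  S0     S0   S1 
   S1     S2   S3 
   S2     S2   S4 
   S3     S5   S6 
   S4     S5   S7 
   S5     S5   S8 
   S6     S9  S10 
   S7    S11  S10 
   S8    S11  S12 
 * S9    S11  S13 
   S10   S14  S10 
   S11   S11  S13 
   S12   S15  S10 
   S13   S15  S12 
   S14   S15  S13 
   S15   S15  S13 
(> = start, * = accepting)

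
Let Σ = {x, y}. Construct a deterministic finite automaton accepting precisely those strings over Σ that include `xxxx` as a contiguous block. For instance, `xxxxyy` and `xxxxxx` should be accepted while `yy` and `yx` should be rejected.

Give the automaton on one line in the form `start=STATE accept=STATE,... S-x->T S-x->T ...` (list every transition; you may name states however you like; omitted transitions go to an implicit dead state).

start=S0 accept=S4 S0-x->S1 S0-y->S0 S1-x->S2 S1-y->S0 S2-x->S3 S2-y->S0 S3-x->S4 S3-y->S0 S4-x->S4 S4-y->S4

Track how much of `xxxx` has been matched so far: state S0 is no progress, S4 is the absorbing accept state reached once `xxxx` has occurred. Intermediate states record partial matches; on a mismatch, fall back to the longest reusable overlap.
A 5-state machine:
        x   y  
>  S0   S1  S0 
   S1   S2  S0 
   S2   S3  S0 
   S3   S4  S0 
 * S4   S4  S4 
(> = start, * = accepting)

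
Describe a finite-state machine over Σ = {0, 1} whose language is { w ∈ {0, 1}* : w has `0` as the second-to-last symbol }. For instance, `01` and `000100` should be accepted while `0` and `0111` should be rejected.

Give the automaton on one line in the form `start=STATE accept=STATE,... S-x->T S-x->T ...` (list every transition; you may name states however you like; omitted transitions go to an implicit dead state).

start=q0 accept=q3,q4 q0-0->q1 q0-1->q2 q1-0->q3 q1-1->q4 q2-0->q5 q2-1->q6 q3-0->q3 q3-1->q4 q4-0->q5 q4-1->q6 q5-0->q3 q5-1->q4 q6-0->q5 q6-1->q6

A DFA must remember the last 2 symbols (since which symbol is second-to-last isn't known until the input ends). Use one state per possible window of the last ≤2 symbols; accept from those whose window starts with `0`.
        0   1  
>  q0   q1  q2 
   q1   q3  q4 
   q2   q5  q6 
 * q3   q3  q4 
 * q4   q5  q6 
   q5   q3  q4 
   q6   q5  q6 
(> = start, * = accepting)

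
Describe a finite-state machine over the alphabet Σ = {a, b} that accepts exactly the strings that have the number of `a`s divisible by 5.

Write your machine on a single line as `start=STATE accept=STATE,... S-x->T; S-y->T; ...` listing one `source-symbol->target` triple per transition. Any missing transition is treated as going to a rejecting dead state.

start=q0; accept=q0; q0-a->q1; q0-b->q0; q1-a->q2; q1-b->q1; q2-a->q3; q2-b->q2; q3-a->q4; q3-b->q3; q4-a->q0; q4-b->q4

The only thing that matters is how many `a`s have appeared, reduced mod 5. Use one state per residue: q0 for 0, …, q4 for 4. Reading `a` moves to the next residue; anything else stays put. q0 is accepting.
A 5-state machine:
        a   b  
>* q0   q1  q0 
   q1   q2  q1 
   q2   q3  q2 
   q3   q4  q3 
   q4   q0  q4 
(> = start, * = accepting)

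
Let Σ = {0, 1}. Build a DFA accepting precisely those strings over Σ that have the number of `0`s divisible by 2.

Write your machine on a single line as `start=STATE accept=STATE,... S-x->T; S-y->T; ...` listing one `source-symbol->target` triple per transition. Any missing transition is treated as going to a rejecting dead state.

start=A; accept=A; A-0->B; A-1->A; B-0->A; B-1->B

Keep the running count of `0`s modulo 2: each `0` advances along the cycle A → B → A while other symbols loop. Accept at A.
2 states suffice.
       0  1 
>* A   B  A 
   B   A  B 
(> = start, * = accepting)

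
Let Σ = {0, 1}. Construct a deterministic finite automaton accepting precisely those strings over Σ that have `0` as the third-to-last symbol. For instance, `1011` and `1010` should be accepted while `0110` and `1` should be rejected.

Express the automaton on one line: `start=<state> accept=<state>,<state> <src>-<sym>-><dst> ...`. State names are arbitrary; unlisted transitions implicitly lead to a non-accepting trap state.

start=A accept=H,I,J,K A-0->B A-1->C B-0->D B-1->E C-0->F C-1->G D-0->H D-1->I E-0->J E-1->K F-0->L F-1->M G-0->N G-1->O H-0->H H-1->I I-0->J I-1->K J-0->L J-1->M K-0->N K-1->O L-0->H L-1->I M-0->J M-1->K N-0->L N-1->M O-0->N O-1->O

A DFA must remember the last 3 symbols (since which symbol is third-to-last isn't known until the input ends). Use one state per possible window of the last ≤3 symbols; accept from those whose window starts with `0`.
15 states suffice.
       0  1 
>  A   B  C 
   B   D  E 
   C   F  G 
   D   H  I 
   E   J  K 
   F   L  M 
   G   N  O 
 * H   H  I 
 * I   J  K 
 * J   L  M 
 * K   N  O 
   L   H  I 
   M   J  K 
   N   L  M 
   O   N  O 
(> = start, * = accepting)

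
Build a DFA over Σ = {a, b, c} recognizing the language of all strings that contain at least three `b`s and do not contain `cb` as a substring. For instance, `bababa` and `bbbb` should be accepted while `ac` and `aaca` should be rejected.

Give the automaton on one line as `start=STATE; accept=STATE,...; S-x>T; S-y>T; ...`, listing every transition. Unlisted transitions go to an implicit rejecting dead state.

start=q0; accept=q6,q9,q10,q12; q0-a>q0; q0-b>q1; q0-c>q2; q1-a>q1; q1-b>q3; q1-c>q4; q2-a>q0; q2-b>q5; q2-c>q2; q3-a>q3; q3-b>q6; q3-c>q7; q4-a>q1; q4-b>q8; q4-c>q4; q5-a>q5; q5-b>q8; q5-c>q5; q6-a>q6; q6-b>q9; q6-c>q10; q7-a>q3; q7-b>q11; q7-c>q7; q8-a>q8; q8-b>q11; q8-c>q8; q9-a>q9; q9-b>q9; q9-c>q12; q10-a>q6; q10-b>q13; q10-c>q10; q11-a>q11; q11-b>q13; q11-c>q11; q12-a>q9; q12-b>q13; q12-c>q12; q13-a>q13; q13-b>q13; q13-c>q13

Run two small machines in parallel and take their product. The first has 5 states tracking the count of `b`s, saturating at 4; the second has 3 states tracking partial matches of the forbidden pattern `cb`. A product state is a pair (one from each), accepting exactly when both do.
A 14-state machine:
          a    b    c  
>  q0     q0   q1   q2 
   q1     q1   q3   q4 
   q2     q0   q5   q2 
   q3     q3   q6   q7 
   q4     q1   q8   q4 
   q5     q5   q8   q5 
 * q6     q6   q9  q10 
   q7     q3  q11   q7 
   q8     q8  q11   q8 
 * q9     q9   q9  q12 
 * q10    q6  q13  q10 
   q11   q11  q13  q11 
 * q12    q9  q13  q12 
   q13   q13  q13  q13 
(> = start, * = accepting)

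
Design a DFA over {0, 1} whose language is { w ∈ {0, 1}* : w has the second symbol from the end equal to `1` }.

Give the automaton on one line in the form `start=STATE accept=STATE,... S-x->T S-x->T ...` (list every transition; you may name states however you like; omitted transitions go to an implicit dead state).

A DFA must remember the last 2 symbols (since which symbol is second-to-last isn't known until the input ends). Use one state per possible window of the last ≤2 symbols; accept from those whose window starts with `1`.
7 states suffice.
        0   1  
>  S0   S1  S2 
   S1   S3  S4 
   S2   S5  S6 
   S3   S3  S4 
   S4   S5  S6 
 * S5   S3  S4 
 * S6   S5  S6 
(> = start, * = accepting)

start=S0 accept=S5,S6 S0-0->S1 S0-1->S2 S1-0->S3 S1-1->S4 S2-0->S5 S2-1->S6 S3-0->S3 S3-1->S4 S4-0->S5 S4-1->S6 S5-0->S3 S5-1->S4 S6-0->S5 S6-1->S6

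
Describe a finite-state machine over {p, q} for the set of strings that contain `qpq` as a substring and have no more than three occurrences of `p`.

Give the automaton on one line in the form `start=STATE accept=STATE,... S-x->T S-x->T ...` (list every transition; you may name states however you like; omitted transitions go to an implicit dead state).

start=S0 accept=S9,S11,S12 S0-p->S1 S0-q->S2 S1-p->S3 S1-q->S4 S2-p->S5 S2-q->S2 S3-p->S6 S3-q->S7 S4-p->S8 S4-q->S4 S5-p->S3 S5-q->S9 S6-p->S6 S6-q->S6 S7-p->S10 S7-q->S7 S8-p->S6 S8-q->S11 S9-p->S11 S9-q->S9 S10-p->S6 S10-q->S12 S11-p->S12 S11-q->S11 S12-p->S6 S12-q->S12

Handle the two conditions separately and then intersect. The first has 4 states tracking whether and how much of `qpq` has been seen; the second has 5 states tracking the count of `p`s, saturating at 4. A product state is a pair (one from each), accepting exactly when both do. Minimizing collapses redundant product states.
With 13 states:
          p    q  
>  S0     S1   S2 
   S1     S3   S4 
   S2     S5   S2 
   S3     S6   S7 
   S4     S8   S4 
   S5     S3   S9 
   S6     S6   S6 
   S7    S10   S7 
   S8     S6  S11 
 * S9    S11   S9 
   S10    S6  S12 
 * S11   S12  S11 
 * S12    S6  S12 
(> = start, * = accepting)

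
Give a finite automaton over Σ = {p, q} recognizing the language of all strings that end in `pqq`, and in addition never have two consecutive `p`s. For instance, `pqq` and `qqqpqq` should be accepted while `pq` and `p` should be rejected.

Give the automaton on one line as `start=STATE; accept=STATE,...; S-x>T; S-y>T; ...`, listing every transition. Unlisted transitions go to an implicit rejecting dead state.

start=S0; accept=S4; S0-p>S1; S0-q>S0; S1-p>S2; S1-q>S3; S2-p>S2; S2-q>S2; S3-p>S1; S3-q>S4; S4-p>S1; S4-q>S0

Run two small machines in parallel and take their product. The first has 4 states tracking how much of the suffix `pqq` has currently been matched; the second has 3 states tracking partial matches of the forbidden pattern `pp`. A product state is a pair (one from each), accepting exactly when both do. Minimizing collapses redundant product states.
With 5 states:
        p   q  
>  S0   S1  S0 
   S1   S2  S3 
   S2   S2  S2 
   S3   S1  S4 
 * S4   S1  S0 
(> = start, * = accepting)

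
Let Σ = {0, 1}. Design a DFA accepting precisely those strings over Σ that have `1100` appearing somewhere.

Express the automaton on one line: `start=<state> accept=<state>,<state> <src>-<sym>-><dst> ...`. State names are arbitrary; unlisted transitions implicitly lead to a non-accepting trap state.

Track how much of `1100` has been matched so far: state q0 is no progress, q4 is the absorbing accept state reached once `1100` has occurred. Intermediate states record partial matches; on a mismatch, fall back to the longest reusable overlap.
With 5 states:
        0   1  
>  q0   q0  q1 
   q1   q0  q2 
   q2   q3  q2 
   q3   q4  q1 
 * q4   q4  q4 
(> = start, * = accepting)

start=q0 accept=q4 q0-0->q0 q0-1->q1 q1-0->q0 q1-1->q2 q2-0->q3 q2-1->q2 q3-0->q4 q3-1->q1 q4-0->q4 q4-1->q4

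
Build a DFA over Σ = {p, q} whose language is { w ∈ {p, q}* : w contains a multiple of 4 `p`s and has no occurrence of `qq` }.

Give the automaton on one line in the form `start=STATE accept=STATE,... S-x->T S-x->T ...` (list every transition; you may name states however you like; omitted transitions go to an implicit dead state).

start=A accept=A,C A-p->B A-q->C B-p->D B-q->E C-p->B C-q->F D-p->G D-q->H E-p->D E-q->F F-p->F F-q->F G-p->A G-q->I H-p->G H-q->F I-p->A I-q->F

Handle the two conditions separately and then intersect. One (4 states) tracks the count of `p`s modulo 4; the other (3 states) tracks partial matches of the forbidden pattern `qq`. Each combined state is a pair, one component from each; accept when both components accept. Minimizing collapses redundant product states.
With 9 states:
       p  q 
>* A   B  C 
   B   D  E 
 * C   B  F 
   D   G  H 
   E   D  F 
   F   F  F 
   G   A  I 
   H   G  F 
   I   A  F 
(> = start, * = accepting)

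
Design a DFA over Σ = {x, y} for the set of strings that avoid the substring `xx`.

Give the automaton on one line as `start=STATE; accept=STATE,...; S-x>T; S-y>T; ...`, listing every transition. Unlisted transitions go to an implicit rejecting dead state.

This is the complement of 'contains `xx`'. Use the same substring-matching states — A through C holding how much of `xx` has just been matched — but flip the accepting set: everything except the trap C accepts.
With 3 states:
       x  y 
>* A   B  A 
 * B   C  A 
   C   C  C 
(> = start, * = accepting)

start=A; accept=A,B; A-x>B; A-y>A; B-x>C; B-y>A; C-x>C; C-y>C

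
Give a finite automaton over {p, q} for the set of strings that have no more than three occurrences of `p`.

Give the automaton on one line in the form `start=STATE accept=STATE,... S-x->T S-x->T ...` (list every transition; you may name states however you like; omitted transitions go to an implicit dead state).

start=s0 accept=s0,s1,s2,s3 s0-p->s1 s0-q->s0 s1-p->s2 s1-q->s1 s2-p->s3 s2-q->s2 s3-p->s4 s3-q->s3 s4-p->s4 s4-q->s4

Only the number of `p`s matters, and only up to 4. Make a chain s0 → s1 → s2 → s3 → s4 advanced by each `p` (with s4 absorbing); every other symbol self-loops. The accepting set is {s0, s1, s2, s3}.
With 5 states:
        p   q  
>* s0   s1  s0 
 * s1   s2  s1 
 * s2   s3  s2 
 * s3   s4  s3 
   s4   s4  s4 
(> = start, * = accepting)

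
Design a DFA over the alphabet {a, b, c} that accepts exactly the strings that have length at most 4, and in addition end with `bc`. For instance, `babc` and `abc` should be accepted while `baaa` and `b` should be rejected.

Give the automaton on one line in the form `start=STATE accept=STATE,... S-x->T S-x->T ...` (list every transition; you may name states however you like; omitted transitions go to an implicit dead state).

Build one automaton per condition and run them in lockstep. One (6 states) tracks the input length, saturating at 5; the other (3 states) tracks how much of the suffix `bc` has currently been matched. Each combined state is a pair, one component from each; accept when both components accept. Minimizing collapses redundant product states.
With 9 states:
        a   b   c  
>  S0   S1  S2  S1 
   S1   S3  S4  S3 
   S2   S3  S4  S5 
   S3   S6  S7  S6 
   S4   S6  S7  S8 
 * S5   S6  S7  S6 
   S6   S6  S6  S6 
   S7   S6  S6  S8 
 * S8   S6  S6  S6 
(> = start, * = accepting)

start=S0 accept=S5,S8 S0-a->S1 S0-b->S2 S0-c->S1 S1-a->S3 S1-b->S4 S1-c->S3 S2-a->S3 S2-b->S4 S2-c->S5 S3-a->S6 S3-b->S7 S3-c->S6 S4-a->S6 S4-b->S7 S4-c->S8 S5-a->S6 S5-b->S7 S5-c->S6 S6-a->S6 S6-b->S6 S6-c->S6 S7-a->S6 S7-b->S6 S7-c->S8 S8-a->S6 S8-b->S6 S8-c->S6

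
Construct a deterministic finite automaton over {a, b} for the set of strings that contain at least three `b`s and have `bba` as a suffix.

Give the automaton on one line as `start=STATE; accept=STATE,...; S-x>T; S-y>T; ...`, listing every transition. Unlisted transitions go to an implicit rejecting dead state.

Build one automaton per condition and run them in lockstep. One (5 states) tracks the count of `b`s, saturating at 4; the other (4 states) tracks how much of the suffix `bba` has currently been matched. Each combined state is a pair, one component from each; accept when both components accept. After merging equivalent states the machine shrinks.
With 5 states:
        a   b  
>  s0   s0  s1 
   s1   s1  s2 
   s2   s1  s3 
   s3   s4  s3 
 * s4   s1  s2 
(> = start, * = accepting)

start=s0; accept=s4; s0-a>s0; s0-b>s1; s1-a>s1; s1-b>s2; s2-a>s1; s2-b>s3; s3-a>s4; s3-b>s3; s4-a>s1; s4-b>s2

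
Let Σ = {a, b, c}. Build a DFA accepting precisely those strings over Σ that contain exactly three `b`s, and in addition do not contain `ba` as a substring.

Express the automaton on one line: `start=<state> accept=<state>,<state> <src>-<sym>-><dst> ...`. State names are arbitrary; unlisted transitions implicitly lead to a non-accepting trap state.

Run two small machines in parallel and take their product. The first has 5 states tracking the count of `b`s, saturating at 4; the second has 3 states tracking partial matches of the forbidden pattern `ba`. A product state is a pair (one from each), accepting exactly when both do. Minimizing collapses redundant product states.
8 states suffice.
        a   b   c  
>  s0   s0  s1  s0 
   s1   s2  s3  s4 
   s2   s2  s2  s2 
   s3   s2  s5  s6 
   s4   s4  s3  s4 
 * s5   s2  s2  s7 
   s6   s6  s5  s6 
 * s7   s7  s2  s7 
(> = start, * = accepting)

start=s0 accept=s5,s7 s0-a->s0 s0-b->s1 s0-c->s0 s1-a->s2 s1-b->s3 s1-c->s4 s2-a->s2 s2-b->s2 s2-c->s2 s3-a->s2 s3-b->s5 s3-c->s6 s4-a->s4 s4-b->s3 s4-c->s4 s5-a->s2 s5-b->s2 s5-c->s7 s6-a->s6 s6-b->s5 s6-c->s6 s7-a->s7 s7-b->s2 s7-c->s7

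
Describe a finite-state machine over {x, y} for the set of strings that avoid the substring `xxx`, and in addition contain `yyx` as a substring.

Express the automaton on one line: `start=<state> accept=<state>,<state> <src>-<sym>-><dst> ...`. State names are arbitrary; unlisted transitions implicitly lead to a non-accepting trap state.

start=s0 accept=s6,s8,s9 s0-x->s1 s0-y->s2 s1-x->s3 s1-y->s2 s2-x->s1 s2-y->s4 s3-x->s5 s3-y->s2 s4-x->s6 s4-y->s4 s5-x->s5 s5-y->s7 s6-x->s8 s6-y->s9 s7-x->s5 s7-y->s10 s8-x->s11 s8-y->s9 s9-x->s6 s9-y->s9 s10-x->s11 s10-y->s10 s11-x->s11 s11-y->s11

Handle the two conditions separately and then intersect. One (4 states) tracks partial matches of the forbidden pattern `xxx`; the other (4 states) tracks whether and how much of `yyx` has been seen. Each combined state is a pair, one component from each; accept when both components accept.
With 12 states:
          x    y  
>  s0     s1   s2 
   s1     s3   s2 
   s2     s1   s4 
   s3     s5   s2 
   s4     s6   s4 
   s5     s5   s7 
 * s6     s8   s9 
   s7     s5  s10 
 * s8    s11   s9 
 * s9     s6   s9 
   s10   s11  s10 
   s11   s11  s11 
(> = start, * = accepting)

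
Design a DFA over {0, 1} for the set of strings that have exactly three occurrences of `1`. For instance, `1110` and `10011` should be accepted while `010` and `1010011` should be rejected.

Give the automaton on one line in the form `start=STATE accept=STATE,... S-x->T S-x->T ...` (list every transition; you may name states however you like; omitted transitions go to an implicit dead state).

start=s0 accept=s3 s0-0->s0 s0-1->s1 s1-0->s1 s1-1->s2 s2-0->s2 s2-1->s3 s3-0->s3 s3-1->s4 s4-0->s4 s4-1->s4

Count `1`s, saturating at 4: states s0 through s3 mean 0 through 3 `1`s seen; s4 means more than 3. Each `1` increments (capped at s4); other symbols loop. Accept from {s3}.
A 5-state machine:
        0   1  
>  s0   s0  s1 
   s1   s1  s2 
   s2   s2  s3 
 * s3   s3  s4 
   s4   s4  s4 
(> = start, * = accepting)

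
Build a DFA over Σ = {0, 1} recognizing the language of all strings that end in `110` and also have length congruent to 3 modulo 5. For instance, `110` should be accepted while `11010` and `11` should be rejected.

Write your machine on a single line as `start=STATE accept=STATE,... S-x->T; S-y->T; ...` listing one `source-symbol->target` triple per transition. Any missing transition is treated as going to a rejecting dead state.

start=s0; accept=s6; s0-0->s1; s0-1->s2; s1-0->s3; s1-1->s3; s2-0->s3; s2-1->s4; s3-0->s5; s3-1->s5; s4-0->s6; s4-1->s5; s5-0->s7; s5-1->s7; s6-0->s7; s6-1->s7; s7-0->s0; s7-1->s0

Run two small machines in parallel and take their product. The first has 4 states tracking how much of the suffix `110` has currently been matched; the second has 5 states tracking the input length modulo 5. A product state is a pair (one from each), accepting exactly when both do. Minimizing collapses redundant product states.
An 8-state machine:
        0   1  
>  s0   s1  s2 
   s1   s3  s3 
   s2   s3  s4 
   s3   s5  s5 
   s4   s6  s5 
   s5   s7  s7 
 * s6   s7  s7 
   s7   s0  s0 
(> = start, * = accepting)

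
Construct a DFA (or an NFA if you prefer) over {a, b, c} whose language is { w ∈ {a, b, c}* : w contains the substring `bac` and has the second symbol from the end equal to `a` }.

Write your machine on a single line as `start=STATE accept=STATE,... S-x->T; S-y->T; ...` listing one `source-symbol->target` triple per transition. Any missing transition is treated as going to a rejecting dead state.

start=s0; accept=s13,s17,s18; s0-a->s1; s0-b->s2; s0-c->s3; s1-a->s4; s1-b->s5; s1-c->s6; s2-a->s7; s2-b->s8; s2-c->s9; s3-a->s10; s3-b->s11; s3-c->s12; s4-a->s4; s4-b->s5; s4-c->s6; s5-a->s7; s5-b->s8; s5-c->s9; s6-a->s10; s6-b->s11; s6-c->s12; s7-a->s4; s7-b->s5; s7-c->s13; s8-a->s7; s8-b->s8; s8-c->s9; s9-a->s10; s9-b->s11; s9-c->s12; s10-a->s4; s10-b->s5; s10-c->s6; s11-a->s7; s11-b->s8; s11-c->s9; s12-a->s10; s12-b->s11; s12-c->s12; s13-a->s14; s13-b->s15; s13-c->s16; s14-a->s17; s14-b->s18; s14-c->s13; s15-a->s19; s15-b->s20; s15-c->s21; s16-a->s14; s16-b->s15; s16-c->s16; s17-a->s17; s17-b->s18; s17-c->s13; s18-a->s19; s18-b->s20; s18-c->s21; s19-a->s17; s19-b->s18; s19-c->s13; s20-a->s19; s20-b->s20; s20-c->s21; s21-a->s14; s21-b->s15; s21-c->s16

Handle the two conditions separately and then intersect. One (4 states) tracks whether and how much of `bac` has been seen; the other (13 states) tracks the last 2 symbols read. Each combined state is a pair, one component from each; accept when both components accept.
22 states suffice.
          a    b    c  
>  s0     s1   s2   s3 
   s1     s4   s5   s6 
   s2     s7   s8   s9 
   s3    s10  s11  s12 
   s4     s4   s5   s6 
   s5     s7   s8   s9 
   s6    s10  s11  s12 
   s7     s4   s5  s13 
   s8     s7   s8   s9 
   s9    s10  s11  s12 
   s10    s4   s5   s6 
   s11    s7   s8   s9 
   s12   s10  s11  s12 
 * s13   s14  s15  s16 
   s14   s17  s18  s13 
   s15   s19  s20  s21 
   s16   s14  s15  s16 
 * s17   s17  s18  s13 
 * s18   s19  s20  s21 
   s19   s17  s18  s13 
   s20   s19  s20  s21 
   s21   s14  s15  s16 
(> = start, * = accepting)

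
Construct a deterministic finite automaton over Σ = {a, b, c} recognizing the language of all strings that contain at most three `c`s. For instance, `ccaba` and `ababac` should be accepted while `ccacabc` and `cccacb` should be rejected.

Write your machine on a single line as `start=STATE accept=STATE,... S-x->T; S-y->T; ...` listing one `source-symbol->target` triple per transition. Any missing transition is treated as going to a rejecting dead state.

start=s0; accept=s0,s1,s2,s3; s0-a->s0; s0-b->s0; s0-c->s1; s1-a->s1; s1-b->s1; s1-c->s2; s2-a->s2; s2-b->s2; s2-c->s3; s3-a->s3; s3-b->s3; s3-c->s4; s4-a->s4; s4-b->s4; s4-c->s4

Only the number of `c`s matters, and only up to 4. Make a chain s0 → s1 → s2 → s3 → s4 advanced by each `c` (with s4 absorbing); every other symbol self-loops. The accepting set is {s0, s1, s2, s3}.
With 5 states:
        a   b   c  
>* s0   s0  s0  s1 
 * s1   s1  s1  s2 
 * s2   s2  s2  s3 
 * s3   s3  s3  s4 
   s4   s4  s4  s4 
(> = start, * = accepting)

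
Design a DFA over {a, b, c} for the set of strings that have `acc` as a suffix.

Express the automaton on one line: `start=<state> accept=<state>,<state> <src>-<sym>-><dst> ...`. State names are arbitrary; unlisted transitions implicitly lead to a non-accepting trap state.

start=s0 accept=s3 s0-a->s1 s0-b->s0 s0-c->s0 s1-a->s1 s1-b->s0 s1-c->s2 s2-a->s1 s2-b->s0 s2-c->s3 s3-a->s1 s3-b->s0 s3-c->s0

Let each state record the length of the longest suffix of the input read so far that is also a prefix of `acc`. s1 means the last symbol is `a`; s2 means the last 2 symbols are `ac`; s3 means the last 3 symbols are `acc`. Accept only at s3, where the string currently ends in `acc`.
A 4-state machine:
        a   b   c  
>  s0   s1  s0  s0 
   s1   s1  s0  s2 
   s2   s1  s0  s3 
 * s3   s1  s0  s0 
(> = start, * = accepting)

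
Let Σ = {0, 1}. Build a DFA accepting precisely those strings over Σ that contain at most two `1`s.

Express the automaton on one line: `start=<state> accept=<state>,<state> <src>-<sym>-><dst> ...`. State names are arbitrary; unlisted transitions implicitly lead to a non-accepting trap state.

Only the number of `1`s matters, and only up to 3. Make a chain A → B → C → D advanced by each `1` (with D absorbing); every other symbol self-loops. The accepting set is {A, B, C}.
       0  1 
>* A   A  B 
 * B   B  C 
 * C   C  D 
   D   D  D 
(> = start, * = accepting)

start=A accept=A,B,C A-0->A A-1->B B-0->B B-1->C C-0->C C-1->D D-0->D D-1->D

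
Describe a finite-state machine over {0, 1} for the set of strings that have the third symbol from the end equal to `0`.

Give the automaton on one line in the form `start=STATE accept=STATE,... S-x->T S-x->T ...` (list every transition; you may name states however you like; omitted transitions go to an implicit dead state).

start=q0 accept=q7,q8,q9,q10 q0-0->q1 q0-1->q2 q1-0->q3 q1-1->q4 q2-0->q5 q2-1->q6 q3-0->q7 q3-1->q8 q4-0->q9 q4-1->q10 q5-0->q11 q5-1->q12 q6-0->q13 q6-1->q14 q7-0->q7 q7-1->q8 q8-0->q9 q8-1->q10 q9-0->q11 q9-1->q12 q10-0->q13 q10-1->q14 q11-0->q7 q11-1->q8 q12-0->q9 q12-1->q10 q13-0->q11 q13-1->q12 q14-0->q13 q14-1->q14

A DFA must remember the last 3 symbols (since which symbol is third-to-last isn't known until the input ends). Use one state per possible window of the last ≤3 symbols; accept from those whose window starts with `0`.
With 15 states:
          0    1  
>  q0     q1   q2 
   q1     q3   q4 
   q2     q5   q6 
   q3     q7   q8 
   q4     q9  q10 
   q5    q11  q12 
   q6    q13  q14 
 * q7     q7   q8 
 * q8     q9  q10 
 * q9    q11  q12 
 * q10   q13  q14 
   q11    q7   q8 
   q12    q9  q10 
   q13   q11  q12 
   q14   q13  q14 
(> = start, * = accepting)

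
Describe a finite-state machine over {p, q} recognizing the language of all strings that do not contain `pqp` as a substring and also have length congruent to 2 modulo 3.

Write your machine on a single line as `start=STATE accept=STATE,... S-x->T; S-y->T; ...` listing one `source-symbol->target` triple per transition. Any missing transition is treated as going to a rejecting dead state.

Handle the two conditions separately and then intersect. One (4 states) tracks partial matches of the forbidden pattern `pqp`; the other (3 states) tracks the input length modulo 3. Each combined state is a pair, one component from each; accept when both components accept. After merging equivalent states the machine shrinks.
        p   q  
>  s0   s1  s2 
   s1   s3  s4 
   s2   s3  s5 
 * s3   s6  s7 
 * s4   s8  s0 
 * s5   s6  s0 
   s6   s1  s9 
   s7   s8  s2 
   s8   s8  s8 
   s9   s8  s5 
(> = start, * = accepting)

start=s0; accept=s3,s4,s5; s0-p->s1; s0-q->s2; s1-p->s3; s1-q->s4; s2-p->s3; s2-q->s5; s3-p->s6; s3-q->s7; s4-p->s8; s4-q->s0; s5-p->s6; s5-q->s0; s6-p->s1; s6-q->s9; s7-p->s8; s7-q->s2; s8-p->s8; s8-q->s8; s9-p->s8; s9-q->s5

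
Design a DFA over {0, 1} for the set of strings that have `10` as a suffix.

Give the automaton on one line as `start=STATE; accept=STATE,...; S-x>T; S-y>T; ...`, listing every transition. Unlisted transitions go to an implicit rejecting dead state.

start=S0; accept=S2; S0-0>S0; S0-1>S1; S1-0>S2; S1-1>S1; S2-0>S0; S2-1>S1

Let each state record the length of the longest suffix of the input read so far that is also a prefix of `10`. S1 means the last symbol is `1`; S2 means the last 2 symbols are `10`. Accept only at S2, where the string currently ends in `10`.
With 3 states:
        0   1  
>  S0   S0  S1 
   S1   S2  S1 
 * S2   S0  S1 
(> = start, * = accepting)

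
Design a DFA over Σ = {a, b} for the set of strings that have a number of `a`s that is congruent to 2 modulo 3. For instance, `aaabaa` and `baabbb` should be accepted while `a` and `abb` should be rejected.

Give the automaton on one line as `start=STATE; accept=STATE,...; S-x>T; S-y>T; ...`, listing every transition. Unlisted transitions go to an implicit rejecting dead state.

start=S0; accept=S2; S0-a>S1; S0-b>S0; S1-a>S2; S1-b>S1; S2-a>S0; S2-b>S2

The only thing that matters is how many `a`s have appeared, reduced mod 3. Use one state per residue: S0 for 0, …, S2 for 2. Reading `a` moves to the next residue; anything else stays put. S2 is accepting.
        a   b  
>  S0   S1  S0 
   S1   S2  S1 
 * S2   S0  S2 
(> = start, * = accepting)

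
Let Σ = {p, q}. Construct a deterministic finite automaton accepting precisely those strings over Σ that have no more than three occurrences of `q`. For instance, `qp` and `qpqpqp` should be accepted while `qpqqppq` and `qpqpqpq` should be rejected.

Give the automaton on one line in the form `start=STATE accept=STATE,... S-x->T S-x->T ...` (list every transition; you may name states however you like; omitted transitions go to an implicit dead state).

Count `q`s, saturating at 4: states A through D mean 0 through 3 `q`s seen; E means more than 3. Each `q` increments (capped at E); other symbols loop. Accept from {A, B, C, D}.
       p  q 
>* A   A  B 
 * B   B  C 
 * C   C  D 
 * D   D  E 
   E   E  E 
(> = start, * = accepting)

start=A accept=A,B,C,D A-p->A A-q->B B-p->B B-q->C C-p->C C-q->D D-p->D D-q->E E-p->E E-q->E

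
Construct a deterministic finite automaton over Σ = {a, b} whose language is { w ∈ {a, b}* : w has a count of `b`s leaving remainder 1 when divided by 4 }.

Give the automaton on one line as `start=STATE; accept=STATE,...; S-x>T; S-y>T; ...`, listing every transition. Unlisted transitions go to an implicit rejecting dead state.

The only thing that matters is how many `b`s have appeared, reduced mod 4. Use one state per residue: q0 for 0, …, q3 for 3. Reading `b` moves to the next residue; anything else stays put. q1 is accepting.
With 4 states:
        a   b  
>  q0   q0  q1 
 * q1   q1  q2 
   q2   q2  q3 
   q3   q3  q0 
(> = start, * = accepting)

start=q0; accept=q1; q0-a>q0; q0-b>q1; q1-a>q1; q1-b>q2; q2-a>q2; q2-b>q3; q3-a>q3; q3-b>q0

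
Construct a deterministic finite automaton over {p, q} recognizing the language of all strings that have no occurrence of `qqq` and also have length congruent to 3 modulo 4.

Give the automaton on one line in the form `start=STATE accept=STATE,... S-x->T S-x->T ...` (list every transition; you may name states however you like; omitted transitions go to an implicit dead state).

Build one automaton per condition and run them in lockstep. The first has 4 states tracking partial matches of the forbidden pattern `qqq`; the second has 4 states tracking the input length modulo 4. A product state is a pair (one from each), accepting exactly when both do.
16 states suffice.
          p    q  
>  s0     s1   s2 
   s1     s3   s4 
   s2     s3   s5 
   s3     s6   s7 
   s4     s6   s8 
   s5     s6   s9 
 * s6     s0  s10 
 * s7     s0  s11 
 * s8     s0  s12 
   s9    s12  s12 
   s10    s1  s13 
   s11    s1  s14 
   s12   s14  s14 
   s13    s3  s15 
   s14   s15  s15 
   s15    s9   s9 
(> = start, * = accepting)

start=s0 accept=s6,s7,s8 s0-p->s1 s0-q->s2 s1-p->s3 s1-q->s4 s2-p->s3 s2-q->s5 s3-p->s6 s3-q->s7 s4-p->s6 s4-q->s8 s5-p->s6 s5-q->s9 s6-p->s0 s6-q->s10 s7-p->s0 s7-q->s11 s8-p->s0 s8-q->s12 s9-p->s12 s9-q->s12 s10-p->s1 s10-q->s13 s11-p->s1 s11-q->s14 s12-p->s14 s12-q->s14 s13-p->s3 s13-q->s15 s14-p->s15 s14-q->s15 s15-p->s9 s15-q->s9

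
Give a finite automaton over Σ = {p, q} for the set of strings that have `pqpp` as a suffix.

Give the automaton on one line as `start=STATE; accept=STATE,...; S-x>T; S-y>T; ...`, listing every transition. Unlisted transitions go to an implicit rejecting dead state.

Remember how much of `pqpp` the current input suffix matches. State S0 means no match yet; S1 means the last symbol is `p`; S2 means the last 2 symbols are `pq`; S3 means the last 3 symbols are `pqp`; S4 means the last 4 symbols are `pqpp`. Only S4 accepts. On a mismatch, fall back to the longest proper suffix that is still a prefix of `pqpp`.
5 states suffice.
        p   q  
>  S0   S1  S0 
   S1   S1  S2 
   S2   S3  S0 
   S3   S4  S2 
 * S4   S1  S2 
(> = start, * = accepting)

start=S0; accept=S4; S0-p>S1; S0-q>S0; S1-p>S1; S1-q>S2; S2-p>S3; S2-q>S0; S3-p>S4; S3-q>S2; S4-p>S1; S4-q>S2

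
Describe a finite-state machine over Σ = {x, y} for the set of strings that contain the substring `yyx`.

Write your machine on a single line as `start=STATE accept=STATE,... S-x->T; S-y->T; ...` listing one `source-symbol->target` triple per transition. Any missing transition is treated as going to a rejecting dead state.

Track how much of `yyx` has been matched so far: state q0 is no progress, q3 is the absorbing accept state reached once `yyx` has occurred. Intermediate states record partial matches; on a mismatch, fall back to the longest reusable overlap.
        x   y  
>  q0   q0  q1 
   q1   q0  q2 
   q2   q3  q2 
 * q3   q3  q3 
(> = start, * = accepting)

start=q0; accept=q3; q0-x->q0; q0-y->q1; q1-x->q0; q1-y->q2; q2-x->q3; q2-y->q2; q3-x->q3; q3-y->q3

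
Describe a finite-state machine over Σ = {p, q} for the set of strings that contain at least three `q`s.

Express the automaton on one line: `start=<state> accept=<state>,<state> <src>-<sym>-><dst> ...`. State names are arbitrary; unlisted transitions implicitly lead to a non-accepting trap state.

start=s0 accept=s3,s4 s0-p->s0 s0-q->s1 s1-p->s1 s1-q->s2 s2-p->s2 s2-q->s3 s3-p->s3 s3-q->s4 s4-p->s4 s4-q->s4

Count `q`s, saturating at 4: states s0 through s3 mean 0 through 3 `q`s seen; s4 means more than 3. Each `q` increments (capped at s4); other symbols loop. Accept from {s3, s4}.
With 5 states:
        p   q  
>  s0   s0  s1 
   s1   s1  s2 
   s2   s2  s3 
 * s3   s3  s4 
 * s4   s4  s4 
(> = start, * = accepting)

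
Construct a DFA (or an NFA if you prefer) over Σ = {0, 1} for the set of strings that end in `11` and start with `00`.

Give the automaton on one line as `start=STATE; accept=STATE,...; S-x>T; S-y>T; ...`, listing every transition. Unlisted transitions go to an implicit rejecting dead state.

start=s0; accept=s5; s0-0>s1; s0-1>s2; s1-0>s3; s1-1>s2; s2-0>s2; s2-1>s2; s3-0>s3; s3-1>s4; s4-0>s3; s4-1>s5; s5-0>s3; s5-1>s5

Build one automaton per condition and run them in lockstep. One (3 states) tracks how much of the suffix `11` has currently been matched; the other (4 states) tracks whether the input so far still matches the prefix `00`. Each combined state is a pair, one component from each; accept when both components accept. Equivalent product states are then merged.
A 6-state machine:
        0   1  
>  s0   s1  s2 
   s1   s3  s2 
   s2   s2  s2 
   s3   s3  s4 
   s4   s3  s5 
 * s5   s3  s5 
(> = start, * = accepting)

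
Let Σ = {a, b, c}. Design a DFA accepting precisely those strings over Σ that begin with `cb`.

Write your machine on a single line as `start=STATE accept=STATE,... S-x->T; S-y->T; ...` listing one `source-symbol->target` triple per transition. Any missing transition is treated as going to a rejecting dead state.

start=s0; accept=s2; s0-a->s3; s0-b->s3; s0-c->s1; s1-a->s3; s1-b->s2; s1-c->s3; s2-a->s2; s2-b->s2; s2-c->s2; s3-a->s3; s3-b->s3; s3-c->s3

Check the first 2 symbols one by one: s0 through s1 record how many have matched `cb` so far; any wrong symbol goes to the dead state s3. After all 2 match we enter the accepting sink s2.
4 states suffice.
        a   b   c  
>  s0   s3  s3  s1 
   s1   s3  s2  s3 
 * s2   s2  s2  s2 
   s3   s3  s3  s3 
(> = start, * = accepting)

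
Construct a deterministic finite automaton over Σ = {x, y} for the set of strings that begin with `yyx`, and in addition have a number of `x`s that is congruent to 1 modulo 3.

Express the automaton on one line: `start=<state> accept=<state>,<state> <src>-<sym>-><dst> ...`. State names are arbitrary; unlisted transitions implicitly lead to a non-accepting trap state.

start=q0 accept=q4 q0-x->q1 q0-y->q2 q1-x->q1 q1-y->q1 q2-x->q1 q2-y->q3 q3-x->q4 q3-y->q1 q4-x->q5 q4-y->q4 q5-x->q6 q5-y->q5 q6-x->q4 q6-y->q6

Handle the two conditions separately and then intersect. The first has 5 states tracking whether the input so far still matches the prefix `yyx`; the second has 3 states tracking the count of `x`s modulo 3. A product state is a pair (one from each), accepting exactly when both do. Equivalent product states are then merged.
A 7-state machine:
        x   y  
>  q0   q1  q2 
   q1   q1  q1 
   q2   q1  q3 
   q3   q4  q1 
 * q4   q5  q4 
   q5   q6  q5 
   q6   q4  q6 
(> = start, * = accepting)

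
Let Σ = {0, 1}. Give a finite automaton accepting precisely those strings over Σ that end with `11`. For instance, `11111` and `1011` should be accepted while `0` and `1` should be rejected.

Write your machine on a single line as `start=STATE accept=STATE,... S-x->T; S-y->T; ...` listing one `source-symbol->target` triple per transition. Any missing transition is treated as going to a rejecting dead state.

start=s0; accept=s2; s0-0->s0; s0-1->s1; s1-0->s0; s1-1->s2; s2-0->s0; s2-1->s2

Let each state record the length of the longest suffix of the input read so far that is also a prefix of `11`. s1 means the last symbol is `1`; s2 means the last 2 symbols are `11`. Accept only at s2, where the string currently ends in `11`.
A 3-state machine:
        0   1  
>  s0   s0  s1 
   s1   s0  s2 
 * s2   s0  s2 
(> = start, * = accepting)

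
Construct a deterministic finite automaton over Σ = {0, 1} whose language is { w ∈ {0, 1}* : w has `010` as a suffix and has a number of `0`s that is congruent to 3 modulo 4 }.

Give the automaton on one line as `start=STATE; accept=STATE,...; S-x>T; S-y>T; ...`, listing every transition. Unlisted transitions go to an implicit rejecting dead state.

Run two small machines in parallel and take their product. The first has 4 states tracking how much of the suffix `010` has currently been matched; the second has 4 states tracking the count of `0`s modulo 4. A product state is a pair (one from each), accepting exactly when both do. Equivalent product states are then merged.
7 states suffice.
        0   1  
>  q0   q1  q0 
   q1   q2  q1 
   q2   q3  q4 
   q3   q0  q3 
   q4   q5  q6 
 * q5   q0  q3 
   q6   q3  q6 
(> = start, * = accepting)

start=q0; accept=q5; q0-0>q1; q0-1>q0; q1-0>q2; q1-1>q1; q2-0>q3; q2-1>q4; q3-0>q0; q3-1>q3; q4-0>q5; q4-1>q6; q5-0>q0; q5-1>q3; q6-0>q3; q6-1>q6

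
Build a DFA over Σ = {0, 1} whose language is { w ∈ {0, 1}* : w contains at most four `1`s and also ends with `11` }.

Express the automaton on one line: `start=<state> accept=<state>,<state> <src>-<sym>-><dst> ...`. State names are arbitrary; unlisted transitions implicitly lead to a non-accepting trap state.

Handle the two conditions separately and then intersect. The first has 6 states tracking the count of `1`s, saturating at 5; the second has 3 states tracking how much of the suffix `11` has currently been matched. A product state is a pair (one from each), accepting exactly when both do. After merging equivalent states the machine shrinks.
        0   1  
>  s0   s0  s1 
   s1   s2  s3 
   s2   s2  s4 
 * s3   s5  s6 
   s4   s5  s6 
   s5   s5  s7 
 * s6   s8  s9 
   s7   s8  s9 
   s8   s8  s8 
 * s9   s8  s8 
(> = start, * = accepting)

start=s0 accept=s3,s6,s9 s0-0->s0 s0-1->s1 s1-0->s2 s1-1->s3 s2-0->s2 s2-1->s4 s3-0->s5 s3-1->s6 s4-0->s5 s4-1->s6 s5-0->s5 s5-1->s7 s6-0->s8 s6-1->s9 s7-0->s8 s7-1->s9 s8-0->s8 s8-1->s8 s9-0->s8 s9-1->s8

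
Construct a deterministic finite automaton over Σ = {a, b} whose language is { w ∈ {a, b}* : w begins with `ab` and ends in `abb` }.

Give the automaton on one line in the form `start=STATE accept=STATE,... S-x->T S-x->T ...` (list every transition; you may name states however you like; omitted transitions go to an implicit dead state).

start=S0 accept=S7 S0-a->S1 S0-b->S2 S1-a->S3 S1-b->S4 S2-a->S3 S2-b->S2 S3-a->S3 S3-b->S5 S4-a->S6 S4-b->S7 S5-a->S3 S5-b->S8 S6-a->S6 S6-b->S4 S7-a->S6 S7-b->S9 S8-a->S3 S8-b->S2 S9-a->S6 S9-b->S9

Handle the two conditions separately and then intersect. One (4 states) tracks whether the input so far still matches the prefix `ab`; the other (4 states) tracks how much of the suffix `abb` has currently been matched. Each combined state is a pair, one component from each; accept when both components accept.
A 10-state machine:
        a   b  
>  S0   S1  S2 
   S1   S3  S4 
   S2   S3  S2 
   S3   S3  S5 
   S4   S6  S7 
   S5   S3  S8 
   S6   S6  S4 
 * S7   S6  S9 
   S8   S3  S2 
   S9   S6  S9 
(> = start, * = accepting)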